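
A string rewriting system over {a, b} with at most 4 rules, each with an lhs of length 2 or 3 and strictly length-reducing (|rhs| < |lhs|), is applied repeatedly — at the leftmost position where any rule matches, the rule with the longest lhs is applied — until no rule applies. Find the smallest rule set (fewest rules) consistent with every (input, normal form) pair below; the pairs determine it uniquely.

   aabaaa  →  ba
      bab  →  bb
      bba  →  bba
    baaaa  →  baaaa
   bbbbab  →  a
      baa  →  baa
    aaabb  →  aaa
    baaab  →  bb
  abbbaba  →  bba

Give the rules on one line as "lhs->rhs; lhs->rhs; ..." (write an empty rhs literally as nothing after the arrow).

ab->b; aba->b; abb->a; bbb->aa

  | aabaaa => abaa => ba
  | bab => bb
  | bba
  | baaaa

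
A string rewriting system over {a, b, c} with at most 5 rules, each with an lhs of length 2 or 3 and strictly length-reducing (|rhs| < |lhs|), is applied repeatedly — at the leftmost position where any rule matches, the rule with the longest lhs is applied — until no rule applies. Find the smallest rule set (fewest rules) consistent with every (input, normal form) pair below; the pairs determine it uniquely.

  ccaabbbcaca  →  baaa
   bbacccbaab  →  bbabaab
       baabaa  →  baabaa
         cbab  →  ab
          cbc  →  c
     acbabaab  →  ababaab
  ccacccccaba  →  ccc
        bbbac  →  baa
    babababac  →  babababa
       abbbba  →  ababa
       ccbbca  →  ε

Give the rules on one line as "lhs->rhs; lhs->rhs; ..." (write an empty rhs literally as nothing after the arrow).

ac->a; bbb->ba; ca->; cb->

  | ccaabbbcaca => cabbbcaca => bbbcaca => bacaca => baaca => baaa
  | bbacccbaab => bbaccbaab => bbacbaab => bbabaab
  | baabaa
  | cbab => ab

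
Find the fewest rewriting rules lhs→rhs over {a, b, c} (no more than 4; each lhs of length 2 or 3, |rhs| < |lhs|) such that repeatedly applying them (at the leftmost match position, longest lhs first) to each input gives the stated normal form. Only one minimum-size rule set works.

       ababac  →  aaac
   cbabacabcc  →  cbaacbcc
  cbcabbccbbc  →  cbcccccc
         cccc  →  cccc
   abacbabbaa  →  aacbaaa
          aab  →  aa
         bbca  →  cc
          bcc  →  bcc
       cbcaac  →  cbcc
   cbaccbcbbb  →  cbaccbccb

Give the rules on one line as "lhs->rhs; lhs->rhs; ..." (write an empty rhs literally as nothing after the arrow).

ab->a; bb->c; ca->c

  | ababac => aabac => aaac
  | cbabacabcc => cbaacabcc => cbaacbcc
  | cbcabbccbbc => cbcbbccbbc => cbccccbbc => cbcccccc
  | cccc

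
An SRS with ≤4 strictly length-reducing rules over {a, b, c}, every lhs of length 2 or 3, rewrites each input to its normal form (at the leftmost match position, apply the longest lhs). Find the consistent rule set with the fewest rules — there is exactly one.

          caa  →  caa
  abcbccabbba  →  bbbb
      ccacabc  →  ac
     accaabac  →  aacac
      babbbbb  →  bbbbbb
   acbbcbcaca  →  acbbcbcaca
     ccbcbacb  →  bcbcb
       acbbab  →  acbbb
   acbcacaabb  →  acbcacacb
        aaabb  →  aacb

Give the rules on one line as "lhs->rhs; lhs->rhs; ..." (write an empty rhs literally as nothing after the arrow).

  | caa
  | abcbccabbba => ccbccabbba => bccabbba => babbba => bbbba => bbbb
  | ccacabc => acabc => accc => ac
  | accaabac => aaabac => aacac

ab->c; ba->b; cc->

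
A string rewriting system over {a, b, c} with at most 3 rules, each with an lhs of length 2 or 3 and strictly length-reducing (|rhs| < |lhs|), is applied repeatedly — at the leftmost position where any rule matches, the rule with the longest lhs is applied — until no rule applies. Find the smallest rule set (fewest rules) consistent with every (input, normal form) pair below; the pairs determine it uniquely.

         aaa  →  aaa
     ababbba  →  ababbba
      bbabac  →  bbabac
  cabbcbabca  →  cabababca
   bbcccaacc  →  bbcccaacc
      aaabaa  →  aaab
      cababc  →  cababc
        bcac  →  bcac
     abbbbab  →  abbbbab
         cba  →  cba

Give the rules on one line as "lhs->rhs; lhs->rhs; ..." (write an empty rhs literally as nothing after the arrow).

  | aaa
  | ababbba
  | bbabac
  | cabbcbabca => cabababca

baa->b; bcb->ab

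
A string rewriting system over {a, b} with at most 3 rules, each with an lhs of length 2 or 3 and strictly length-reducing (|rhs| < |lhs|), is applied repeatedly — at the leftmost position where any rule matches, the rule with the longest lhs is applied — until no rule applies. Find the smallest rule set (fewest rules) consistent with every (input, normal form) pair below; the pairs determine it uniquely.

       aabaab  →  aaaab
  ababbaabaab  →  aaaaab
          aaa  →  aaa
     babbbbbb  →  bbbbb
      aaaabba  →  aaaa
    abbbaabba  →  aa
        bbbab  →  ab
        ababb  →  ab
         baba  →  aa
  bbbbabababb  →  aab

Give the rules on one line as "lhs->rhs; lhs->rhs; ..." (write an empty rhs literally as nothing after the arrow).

abb->b; ba->a

  | aabaab => aaaab
  | ababbaabaab => aabbaabaab => abaabaab => aaabaab => aaaaab
  | aaa
  | babbbbbb => abbbbbb => bbbbb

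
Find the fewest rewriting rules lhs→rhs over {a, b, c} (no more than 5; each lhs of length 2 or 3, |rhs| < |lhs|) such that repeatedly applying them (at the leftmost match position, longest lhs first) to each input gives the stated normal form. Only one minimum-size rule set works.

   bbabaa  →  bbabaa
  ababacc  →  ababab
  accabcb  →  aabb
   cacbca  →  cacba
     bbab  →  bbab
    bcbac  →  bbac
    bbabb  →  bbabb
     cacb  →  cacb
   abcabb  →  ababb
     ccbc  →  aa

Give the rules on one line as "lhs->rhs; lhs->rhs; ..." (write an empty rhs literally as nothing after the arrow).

bbc->aa; bc->b; cc->b; cca->a

  | bbabaa
  | ababacc => ababab
  | accabcb => aabcb => aabb
  | cacbca => cacba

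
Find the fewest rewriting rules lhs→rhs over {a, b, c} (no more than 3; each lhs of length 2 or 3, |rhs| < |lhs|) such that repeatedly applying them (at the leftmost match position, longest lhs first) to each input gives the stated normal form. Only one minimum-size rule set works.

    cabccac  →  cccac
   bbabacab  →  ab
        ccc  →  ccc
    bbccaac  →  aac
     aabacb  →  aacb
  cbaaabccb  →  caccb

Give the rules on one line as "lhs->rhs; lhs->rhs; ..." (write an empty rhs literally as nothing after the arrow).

  | cabccac => cccac
  | bbabacab => bbacab => bcab => ab
  | ccc
  | bbccaac => bcaac => aac

abc->c; ba->; bc->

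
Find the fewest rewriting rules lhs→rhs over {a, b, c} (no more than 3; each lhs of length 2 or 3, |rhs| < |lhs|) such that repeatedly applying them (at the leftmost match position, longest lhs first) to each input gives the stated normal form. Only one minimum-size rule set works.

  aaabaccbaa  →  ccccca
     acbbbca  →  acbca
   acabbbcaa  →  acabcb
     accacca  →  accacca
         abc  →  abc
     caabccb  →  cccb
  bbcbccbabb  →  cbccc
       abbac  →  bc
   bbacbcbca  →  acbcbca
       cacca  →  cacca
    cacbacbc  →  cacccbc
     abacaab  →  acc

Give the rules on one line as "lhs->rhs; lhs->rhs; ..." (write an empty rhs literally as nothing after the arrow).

  | aaabaccbaa => babaccbaa => cbaccbaa => ccccbaa => ccccca
  | acbbbca => acbca
  | acabbbcaa => acabcaa => acabcb
  | accacca

aa->b; ba->c; bb->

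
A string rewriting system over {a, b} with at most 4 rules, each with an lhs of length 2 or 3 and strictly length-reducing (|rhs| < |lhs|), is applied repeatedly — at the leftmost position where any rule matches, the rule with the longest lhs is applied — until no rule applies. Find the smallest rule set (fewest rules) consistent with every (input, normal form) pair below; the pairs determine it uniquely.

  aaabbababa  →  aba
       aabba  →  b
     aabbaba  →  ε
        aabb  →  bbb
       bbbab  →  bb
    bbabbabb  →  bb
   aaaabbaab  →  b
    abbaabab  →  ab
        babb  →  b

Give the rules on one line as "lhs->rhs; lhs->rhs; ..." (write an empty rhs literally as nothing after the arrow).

  | aaabbababa => babbababa => bababa => aba
  | aabba => bbba => b
  | aabbaba => bbbaba => bba => ε
  | aabb => bbb

aa->b; abb->a; bab->; bba->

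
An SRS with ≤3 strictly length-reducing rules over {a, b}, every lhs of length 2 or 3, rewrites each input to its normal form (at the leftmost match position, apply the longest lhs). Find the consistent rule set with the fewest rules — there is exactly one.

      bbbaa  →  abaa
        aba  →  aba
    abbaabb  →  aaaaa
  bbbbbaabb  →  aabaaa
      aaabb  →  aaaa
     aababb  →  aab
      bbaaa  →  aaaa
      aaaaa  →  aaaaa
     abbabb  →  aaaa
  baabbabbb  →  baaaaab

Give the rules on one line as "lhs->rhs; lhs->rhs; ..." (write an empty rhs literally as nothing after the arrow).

  | bbbaa => abaa
  | aba
  | abbaabb => aaaabb => aaaaa
  | bbbbbaabb => abbbaabb => aabaabb => aabaaa

bab->; bb->a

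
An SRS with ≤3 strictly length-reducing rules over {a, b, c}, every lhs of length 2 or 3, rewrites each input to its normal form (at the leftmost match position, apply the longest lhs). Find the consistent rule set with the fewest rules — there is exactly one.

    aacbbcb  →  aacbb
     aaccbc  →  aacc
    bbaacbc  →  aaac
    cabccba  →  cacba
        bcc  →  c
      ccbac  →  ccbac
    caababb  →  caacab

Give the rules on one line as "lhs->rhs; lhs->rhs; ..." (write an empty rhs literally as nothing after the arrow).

  | aacbbcb => aacbb
  | aaccbc => aacc
  | bbaacbc => aaacbc => aaac
  | cabccba => cacba

bab->ca; bba->aa; bc->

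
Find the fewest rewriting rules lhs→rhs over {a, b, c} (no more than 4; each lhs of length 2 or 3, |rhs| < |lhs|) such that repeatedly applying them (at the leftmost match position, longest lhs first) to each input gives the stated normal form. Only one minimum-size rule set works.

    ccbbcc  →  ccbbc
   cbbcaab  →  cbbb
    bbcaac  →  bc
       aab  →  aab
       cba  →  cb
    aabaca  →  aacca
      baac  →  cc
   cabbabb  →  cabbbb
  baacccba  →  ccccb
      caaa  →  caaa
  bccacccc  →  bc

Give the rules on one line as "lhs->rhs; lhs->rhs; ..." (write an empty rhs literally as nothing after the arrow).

ba->b; bac->cc; bca->b; bcc->bc

  | ccbbcc => ccbbc
  | cbbcaab => cbbab => cbbb
  | bbcaac => bbac => bcc => bc
  | aab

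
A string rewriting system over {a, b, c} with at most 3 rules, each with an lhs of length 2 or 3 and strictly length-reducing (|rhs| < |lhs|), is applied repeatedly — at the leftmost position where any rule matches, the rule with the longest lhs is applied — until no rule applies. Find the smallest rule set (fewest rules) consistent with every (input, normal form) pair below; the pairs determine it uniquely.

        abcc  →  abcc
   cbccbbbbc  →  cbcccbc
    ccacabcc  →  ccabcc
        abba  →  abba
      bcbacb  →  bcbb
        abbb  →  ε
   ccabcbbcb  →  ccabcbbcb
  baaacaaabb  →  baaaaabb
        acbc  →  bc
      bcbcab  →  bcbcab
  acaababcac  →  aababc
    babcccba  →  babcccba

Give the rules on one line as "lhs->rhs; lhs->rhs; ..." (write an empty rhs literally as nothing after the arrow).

  | abcc
  | cbccbbbbc => cbcccbc
  | ccacabcc => ccabcc
  | abba

ac->; bbb->c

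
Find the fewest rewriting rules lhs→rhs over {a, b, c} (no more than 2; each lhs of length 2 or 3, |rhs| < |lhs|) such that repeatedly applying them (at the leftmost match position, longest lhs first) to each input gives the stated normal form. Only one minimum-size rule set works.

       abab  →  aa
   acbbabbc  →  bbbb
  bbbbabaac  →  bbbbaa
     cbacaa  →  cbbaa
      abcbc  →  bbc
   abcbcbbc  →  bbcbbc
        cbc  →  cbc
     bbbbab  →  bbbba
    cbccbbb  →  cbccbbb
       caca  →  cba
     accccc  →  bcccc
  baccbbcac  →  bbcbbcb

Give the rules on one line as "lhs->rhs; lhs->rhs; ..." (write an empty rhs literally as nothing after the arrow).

ab->a; ac->b

  | abab => aab => aa
  | acbbabbc => bbbabbc => bbbabc => bbbac => bbbb
  | bbbbabaac => bbbbaaac => bbbbaab => bbbbaa
  | cbacaa => cbbaa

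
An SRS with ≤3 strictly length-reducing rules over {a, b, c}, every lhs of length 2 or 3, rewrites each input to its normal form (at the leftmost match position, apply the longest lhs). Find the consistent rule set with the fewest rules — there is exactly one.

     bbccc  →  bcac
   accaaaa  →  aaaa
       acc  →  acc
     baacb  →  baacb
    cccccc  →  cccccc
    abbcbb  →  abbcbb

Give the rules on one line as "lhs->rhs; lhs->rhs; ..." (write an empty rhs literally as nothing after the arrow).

bcc->ca; cca->

  | bbccc => bcac
  | accaaaa => aaaa
  | acc
  | baacb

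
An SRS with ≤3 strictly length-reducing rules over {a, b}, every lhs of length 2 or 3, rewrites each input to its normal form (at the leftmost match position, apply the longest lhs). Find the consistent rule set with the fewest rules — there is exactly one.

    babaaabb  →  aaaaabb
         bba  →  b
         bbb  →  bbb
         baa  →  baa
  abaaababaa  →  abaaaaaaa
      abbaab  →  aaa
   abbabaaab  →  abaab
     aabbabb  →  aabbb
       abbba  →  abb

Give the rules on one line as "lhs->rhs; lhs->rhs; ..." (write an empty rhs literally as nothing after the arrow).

  | babaaabb => aaaaabb
  | bba => b
  | bbb
  | baa

bab->aa; bba->b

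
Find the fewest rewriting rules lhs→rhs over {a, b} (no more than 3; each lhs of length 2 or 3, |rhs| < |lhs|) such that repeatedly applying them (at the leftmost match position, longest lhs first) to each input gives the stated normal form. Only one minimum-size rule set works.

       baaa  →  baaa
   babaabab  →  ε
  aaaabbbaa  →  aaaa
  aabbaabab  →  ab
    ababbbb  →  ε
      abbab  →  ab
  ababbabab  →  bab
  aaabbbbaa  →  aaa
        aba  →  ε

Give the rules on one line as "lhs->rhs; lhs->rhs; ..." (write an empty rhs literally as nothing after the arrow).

  | baaa
  | babaabab => babab => bb => ε
  | aaaabbbaa => aaaabaa => aaaa
  | aabbaabab => aabbabab => aabbbab => aabab => ab

aba->; bb->; bba->bb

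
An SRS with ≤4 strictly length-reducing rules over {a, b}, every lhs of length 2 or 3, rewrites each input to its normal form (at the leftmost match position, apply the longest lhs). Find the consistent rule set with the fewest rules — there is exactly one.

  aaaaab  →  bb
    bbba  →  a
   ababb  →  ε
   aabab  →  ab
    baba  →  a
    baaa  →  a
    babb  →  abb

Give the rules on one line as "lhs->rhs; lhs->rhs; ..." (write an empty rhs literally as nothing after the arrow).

  | aaaaab => aaaab => aaab => aab => bb
  | bbba => a
  | ababb => aabb => bbb => ε
  | aabab => bbab => bab => ab

aa->a; aab->bb; ba->a; bbb->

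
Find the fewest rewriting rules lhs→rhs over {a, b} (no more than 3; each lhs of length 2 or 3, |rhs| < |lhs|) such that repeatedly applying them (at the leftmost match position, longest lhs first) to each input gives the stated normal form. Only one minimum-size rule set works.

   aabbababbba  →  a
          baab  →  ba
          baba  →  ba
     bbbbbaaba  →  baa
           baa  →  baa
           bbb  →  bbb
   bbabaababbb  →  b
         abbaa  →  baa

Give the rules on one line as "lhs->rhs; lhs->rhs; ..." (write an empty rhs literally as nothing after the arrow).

ab->; bba->a

  | aabbababbba => abababbba => ababbba => abbba => bba => a
  | baab => ba
  | baba => ba
  | bbbbbaaba => bbbaaba => baaba => baa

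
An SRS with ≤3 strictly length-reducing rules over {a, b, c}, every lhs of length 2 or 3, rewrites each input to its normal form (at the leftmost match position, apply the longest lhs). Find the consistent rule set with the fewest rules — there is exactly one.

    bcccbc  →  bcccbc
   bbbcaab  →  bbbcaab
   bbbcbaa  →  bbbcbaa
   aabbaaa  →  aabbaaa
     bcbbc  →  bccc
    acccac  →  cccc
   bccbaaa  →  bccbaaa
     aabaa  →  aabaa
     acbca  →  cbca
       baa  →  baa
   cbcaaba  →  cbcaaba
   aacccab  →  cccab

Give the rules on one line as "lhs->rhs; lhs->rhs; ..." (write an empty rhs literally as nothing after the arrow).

  | bcccbc
  | bbbcaab
  | bbbcbaa
  | aabbaaa

ac->c; cbb->cc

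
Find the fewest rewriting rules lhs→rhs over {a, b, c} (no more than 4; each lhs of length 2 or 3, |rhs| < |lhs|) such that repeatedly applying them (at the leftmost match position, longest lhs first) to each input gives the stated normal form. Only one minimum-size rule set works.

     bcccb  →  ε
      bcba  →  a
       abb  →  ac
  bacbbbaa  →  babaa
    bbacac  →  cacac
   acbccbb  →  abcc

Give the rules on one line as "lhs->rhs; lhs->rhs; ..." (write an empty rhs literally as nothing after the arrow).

  | bcccb => bccb => bcb => ε
  | bcba => a
  | abb => ac
  | bacbbbaa => bacbaa => babaa

bb->c; bcb->; cb->b; cbb->c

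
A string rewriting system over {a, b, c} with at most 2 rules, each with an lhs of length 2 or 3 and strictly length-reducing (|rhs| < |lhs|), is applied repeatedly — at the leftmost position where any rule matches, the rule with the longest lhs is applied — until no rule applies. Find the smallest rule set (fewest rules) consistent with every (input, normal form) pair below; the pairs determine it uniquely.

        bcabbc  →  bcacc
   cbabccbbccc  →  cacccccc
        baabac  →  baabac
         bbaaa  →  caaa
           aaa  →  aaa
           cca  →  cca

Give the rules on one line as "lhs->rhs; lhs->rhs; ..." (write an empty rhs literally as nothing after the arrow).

  | bcabbc => bcacc
  | cbabccbbccc => caccbbccc => cacccccc
  | baabac
  | bbaaa => caaa

bab->a; bb->c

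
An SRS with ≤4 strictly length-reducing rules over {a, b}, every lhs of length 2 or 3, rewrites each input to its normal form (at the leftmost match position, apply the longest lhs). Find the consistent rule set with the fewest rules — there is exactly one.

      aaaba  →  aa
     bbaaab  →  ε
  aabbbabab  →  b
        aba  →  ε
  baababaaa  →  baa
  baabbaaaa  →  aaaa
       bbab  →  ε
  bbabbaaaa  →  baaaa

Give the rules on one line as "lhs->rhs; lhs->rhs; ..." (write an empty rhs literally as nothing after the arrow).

  | aaaba => aa
  | bbaaab => bbaab => bbab => bbb => ε
  | aabbbabab => abbbabab => bbbabab => abab => b
  | aba => ε

ab->b; aba->; bbb->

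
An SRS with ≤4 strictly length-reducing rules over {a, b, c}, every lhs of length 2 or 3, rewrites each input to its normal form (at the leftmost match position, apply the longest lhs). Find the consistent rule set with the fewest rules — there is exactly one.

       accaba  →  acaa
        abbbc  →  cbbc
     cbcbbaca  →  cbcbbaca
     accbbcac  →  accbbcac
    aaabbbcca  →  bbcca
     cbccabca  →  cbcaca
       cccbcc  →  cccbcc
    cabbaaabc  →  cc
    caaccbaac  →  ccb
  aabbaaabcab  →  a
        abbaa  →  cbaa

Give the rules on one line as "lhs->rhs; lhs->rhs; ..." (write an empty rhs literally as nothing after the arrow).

  | accaba => acaa
  | abbbc => cbbc
  | cbcbbaca
  | accbbcac

aac->; ab->c; acb->; cab->a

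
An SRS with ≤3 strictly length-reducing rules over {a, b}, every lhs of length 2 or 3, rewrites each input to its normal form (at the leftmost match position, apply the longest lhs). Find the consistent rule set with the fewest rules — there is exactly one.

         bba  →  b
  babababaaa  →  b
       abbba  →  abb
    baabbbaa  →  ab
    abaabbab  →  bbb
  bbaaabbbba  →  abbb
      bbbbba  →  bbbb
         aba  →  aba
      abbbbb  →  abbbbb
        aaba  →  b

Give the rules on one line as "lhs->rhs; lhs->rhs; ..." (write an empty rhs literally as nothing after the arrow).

  | bba => b
  | babababaaa => bababaaa => babaaa => baaa => aa => b
  | abbba => abb
  | baabbbaa => abbbaa => abba => ab

aa->b; baa->a; bba->b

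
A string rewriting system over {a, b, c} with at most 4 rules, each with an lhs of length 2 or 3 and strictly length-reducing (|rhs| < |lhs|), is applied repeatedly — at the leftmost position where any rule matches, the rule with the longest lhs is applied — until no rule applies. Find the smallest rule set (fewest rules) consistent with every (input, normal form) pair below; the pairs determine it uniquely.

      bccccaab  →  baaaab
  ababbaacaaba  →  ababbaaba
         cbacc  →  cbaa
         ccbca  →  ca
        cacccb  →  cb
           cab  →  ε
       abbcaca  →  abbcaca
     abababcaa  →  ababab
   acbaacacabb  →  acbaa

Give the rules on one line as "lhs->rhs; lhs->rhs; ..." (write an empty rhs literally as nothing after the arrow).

  | bccccaab => baccaab => baaaab
  | ababbaacaaba => ababbaaba
  | cbacc => cbaa
  | ccbca => ca

caa->; cab->; cc->a; ccb->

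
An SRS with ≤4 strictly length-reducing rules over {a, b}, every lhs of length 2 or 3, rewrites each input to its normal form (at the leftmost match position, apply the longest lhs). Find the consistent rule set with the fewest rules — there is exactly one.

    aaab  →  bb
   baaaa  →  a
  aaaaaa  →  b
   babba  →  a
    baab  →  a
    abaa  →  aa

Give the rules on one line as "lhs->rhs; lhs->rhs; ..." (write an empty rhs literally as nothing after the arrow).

  | aaab => bb
  | baaaa => aaaa => ba => a
  | aaaaaa => baaa => aaa => b
  | babba => abba => ba => a

aaa->b; ab->; ba->a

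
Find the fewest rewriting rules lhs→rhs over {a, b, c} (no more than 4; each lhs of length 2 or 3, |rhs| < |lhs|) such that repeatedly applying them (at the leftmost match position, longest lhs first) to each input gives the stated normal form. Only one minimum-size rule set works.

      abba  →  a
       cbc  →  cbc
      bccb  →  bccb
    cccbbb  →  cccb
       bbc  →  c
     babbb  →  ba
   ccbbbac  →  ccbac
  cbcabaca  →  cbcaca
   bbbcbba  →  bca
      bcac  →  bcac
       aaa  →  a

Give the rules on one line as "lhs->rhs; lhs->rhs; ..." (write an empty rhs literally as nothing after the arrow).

  | abba => aba => aa => a
  | cbc
  | bccb
  | cccbbb => cccb

aa->a; ab->a; bb->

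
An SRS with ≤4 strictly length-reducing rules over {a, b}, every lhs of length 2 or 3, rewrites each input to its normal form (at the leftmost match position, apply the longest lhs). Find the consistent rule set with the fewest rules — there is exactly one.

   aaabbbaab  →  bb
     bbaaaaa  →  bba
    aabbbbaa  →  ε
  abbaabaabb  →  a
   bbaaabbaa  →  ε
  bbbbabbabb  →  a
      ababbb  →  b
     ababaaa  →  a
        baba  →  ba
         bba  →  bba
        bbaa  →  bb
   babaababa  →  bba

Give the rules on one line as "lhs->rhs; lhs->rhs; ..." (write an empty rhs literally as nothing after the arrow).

  | aaabbbaab => abbbaab => babaab => baab => bb
  | bbaaaaa => bbaaa => bba
  | aabbbbaa => bbbbaa => abaa => aa => ε
  | abbaabaabb => baaabaabb => babaabb => baabb => bbb => a

aa->; ab->; abb->ba; bbb->a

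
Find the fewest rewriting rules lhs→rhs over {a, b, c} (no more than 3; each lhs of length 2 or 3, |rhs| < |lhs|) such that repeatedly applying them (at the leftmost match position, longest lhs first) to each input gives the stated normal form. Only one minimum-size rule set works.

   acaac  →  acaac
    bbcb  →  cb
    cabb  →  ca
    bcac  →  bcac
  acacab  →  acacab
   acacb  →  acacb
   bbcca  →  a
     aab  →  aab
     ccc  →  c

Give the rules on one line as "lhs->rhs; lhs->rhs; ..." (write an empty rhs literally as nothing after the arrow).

bb->; cc->

  | acaac
  | bbcb => cb
  | cabb => ca
  | bcac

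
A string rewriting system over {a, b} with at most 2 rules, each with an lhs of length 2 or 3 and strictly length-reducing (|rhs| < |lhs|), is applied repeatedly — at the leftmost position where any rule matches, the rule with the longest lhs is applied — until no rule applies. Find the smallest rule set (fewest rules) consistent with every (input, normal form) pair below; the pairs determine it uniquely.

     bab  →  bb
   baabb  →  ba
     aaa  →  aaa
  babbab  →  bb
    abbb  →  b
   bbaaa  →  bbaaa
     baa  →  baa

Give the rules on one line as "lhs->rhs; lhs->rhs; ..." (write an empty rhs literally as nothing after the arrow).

  | bab => bb
  | baabb => ba
  | aaa
  | babbab => bab => bb

ab->b; abb->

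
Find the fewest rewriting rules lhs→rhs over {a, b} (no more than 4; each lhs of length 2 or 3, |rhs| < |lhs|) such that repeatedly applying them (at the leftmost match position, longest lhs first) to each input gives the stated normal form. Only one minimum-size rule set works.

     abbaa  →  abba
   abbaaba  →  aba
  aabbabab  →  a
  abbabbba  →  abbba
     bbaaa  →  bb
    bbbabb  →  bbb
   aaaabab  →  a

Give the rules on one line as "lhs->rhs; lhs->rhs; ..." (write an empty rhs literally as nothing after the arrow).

aa->a; aaa->; bab->

  | abbaa => abba
  | abbaaba => abbaba => aba
  | aabbabab => abbabab => abab => a
  | abbabbba => abbba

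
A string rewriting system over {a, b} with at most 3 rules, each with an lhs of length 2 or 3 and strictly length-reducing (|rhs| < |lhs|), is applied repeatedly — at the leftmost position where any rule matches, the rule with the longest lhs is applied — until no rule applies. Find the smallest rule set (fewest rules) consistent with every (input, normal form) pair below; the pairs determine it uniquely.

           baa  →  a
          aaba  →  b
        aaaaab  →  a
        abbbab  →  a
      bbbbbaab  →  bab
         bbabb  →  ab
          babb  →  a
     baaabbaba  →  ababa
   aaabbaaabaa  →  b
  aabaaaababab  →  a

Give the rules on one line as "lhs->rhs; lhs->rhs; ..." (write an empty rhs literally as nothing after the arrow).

  | baa => bb => a
  | aaba => bba => aa => b
  | aaaaab => baaab => bbab => aab => bb => a
  | abbbab => aabab => bbab => aab => bb => a

aa->b; bb->a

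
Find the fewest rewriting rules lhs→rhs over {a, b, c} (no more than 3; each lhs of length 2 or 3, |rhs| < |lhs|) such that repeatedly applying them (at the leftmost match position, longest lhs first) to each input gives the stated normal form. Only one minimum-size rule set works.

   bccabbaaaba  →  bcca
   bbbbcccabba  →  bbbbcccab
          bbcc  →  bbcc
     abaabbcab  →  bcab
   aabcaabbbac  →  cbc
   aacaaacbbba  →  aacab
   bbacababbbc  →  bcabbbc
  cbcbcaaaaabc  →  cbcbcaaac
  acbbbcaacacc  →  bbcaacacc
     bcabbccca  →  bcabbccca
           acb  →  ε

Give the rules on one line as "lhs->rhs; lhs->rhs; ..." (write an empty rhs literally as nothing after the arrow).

  | bccabbaaaba => bccabaaba => bccaaba => bcca
  | bbbbcccabba => bbbbcccab
  | bbcc
  | abaabbcab => aabbcab => bcab

aab->; acb->ba; ba->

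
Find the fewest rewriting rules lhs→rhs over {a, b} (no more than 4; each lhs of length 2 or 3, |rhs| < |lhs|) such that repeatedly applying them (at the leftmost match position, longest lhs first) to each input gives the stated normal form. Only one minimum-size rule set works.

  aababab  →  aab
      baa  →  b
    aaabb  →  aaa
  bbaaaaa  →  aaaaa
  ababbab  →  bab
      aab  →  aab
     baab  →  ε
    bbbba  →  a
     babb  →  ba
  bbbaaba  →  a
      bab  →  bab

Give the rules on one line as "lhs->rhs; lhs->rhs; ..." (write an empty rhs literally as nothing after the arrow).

aba->b; baa->b; bb->

  | aababab => abbab => aab
  | baa => b
  | aaabb => aaa
  | bbaaaaa => aaaaa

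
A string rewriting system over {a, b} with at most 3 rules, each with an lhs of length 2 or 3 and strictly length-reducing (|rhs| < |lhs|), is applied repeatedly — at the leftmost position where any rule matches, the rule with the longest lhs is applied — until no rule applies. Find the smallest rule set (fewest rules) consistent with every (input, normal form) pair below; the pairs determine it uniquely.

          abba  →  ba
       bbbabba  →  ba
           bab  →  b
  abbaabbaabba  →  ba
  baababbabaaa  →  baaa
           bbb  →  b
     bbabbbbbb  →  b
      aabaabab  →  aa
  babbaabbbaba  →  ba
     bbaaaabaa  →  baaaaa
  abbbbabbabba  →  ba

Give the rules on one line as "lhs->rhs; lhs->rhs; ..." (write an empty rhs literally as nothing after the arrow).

ab->; bb->b

  | abba => ba
  | bbbabba => bbabba => babba => bba => ba
  | bab => b
  | abbaabbaabba => baabbaabba => babaabba => baabba => baba => ba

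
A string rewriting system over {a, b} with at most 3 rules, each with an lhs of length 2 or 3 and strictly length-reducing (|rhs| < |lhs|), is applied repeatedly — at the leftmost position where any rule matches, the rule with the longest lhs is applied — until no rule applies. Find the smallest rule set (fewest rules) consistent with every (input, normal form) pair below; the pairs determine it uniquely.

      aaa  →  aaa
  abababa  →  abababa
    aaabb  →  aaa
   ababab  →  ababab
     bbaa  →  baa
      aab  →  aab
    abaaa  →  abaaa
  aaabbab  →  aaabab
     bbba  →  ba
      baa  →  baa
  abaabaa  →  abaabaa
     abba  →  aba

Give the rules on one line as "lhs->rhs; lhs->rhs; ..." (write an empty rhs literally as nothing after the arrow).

bb->; bba->ba

  | aaa
  | abababa
  | aaabb => aaa
  | ababab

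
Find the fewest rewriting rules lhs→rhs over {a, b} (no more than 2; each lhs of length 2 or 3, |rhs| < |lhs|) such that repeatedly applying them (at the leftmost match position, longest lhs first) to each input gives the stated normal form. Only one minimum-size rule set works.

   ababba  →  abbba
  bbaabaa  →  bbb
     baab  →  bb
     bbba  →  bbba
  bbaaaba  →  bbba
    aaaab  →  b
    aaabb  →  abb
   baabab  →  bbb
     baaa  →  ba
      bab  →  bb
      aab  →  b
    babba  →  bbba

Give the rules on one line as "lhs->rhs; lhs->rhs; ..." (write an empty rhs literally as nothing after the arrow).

aa->; bab->bb

  | ababba => abbba
  | bbaabaa => bbbaa => bbb
  | baab => bb
  | bbba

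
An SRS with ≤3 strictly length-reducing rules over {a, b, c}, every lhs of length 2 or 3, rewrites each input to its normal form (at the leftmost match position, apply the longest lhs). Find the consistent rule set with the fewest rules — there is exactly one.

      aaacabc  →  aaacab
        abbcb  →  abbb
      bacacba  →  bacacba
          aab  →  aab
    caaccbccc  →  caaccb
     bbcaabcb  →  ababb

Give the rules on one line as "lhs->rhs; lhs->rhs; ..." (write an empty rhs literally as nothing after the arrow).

  | aaacabc => aaacab
  | abbcb => abbb
  | bacacba
  | aab

bba->ab; bc->b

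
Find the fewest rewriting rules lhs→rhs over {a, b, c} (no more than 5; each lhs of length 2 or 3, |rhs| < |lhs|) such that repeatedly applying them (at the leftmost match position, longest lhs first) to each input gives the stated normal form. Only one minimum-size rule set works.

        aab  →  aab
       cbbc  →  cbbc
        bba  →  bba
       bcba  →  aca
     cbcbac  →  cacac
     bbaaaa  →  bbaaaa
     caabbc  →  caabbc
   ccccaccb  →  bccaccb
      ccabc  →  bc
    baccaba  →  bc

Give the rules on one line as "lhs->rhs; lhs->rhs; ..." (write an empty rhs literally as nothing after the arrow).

aba->c; abc->c; bcb->ac; ccc->bc

  | aab
  | cbbc
  | bba
  | bcba => aca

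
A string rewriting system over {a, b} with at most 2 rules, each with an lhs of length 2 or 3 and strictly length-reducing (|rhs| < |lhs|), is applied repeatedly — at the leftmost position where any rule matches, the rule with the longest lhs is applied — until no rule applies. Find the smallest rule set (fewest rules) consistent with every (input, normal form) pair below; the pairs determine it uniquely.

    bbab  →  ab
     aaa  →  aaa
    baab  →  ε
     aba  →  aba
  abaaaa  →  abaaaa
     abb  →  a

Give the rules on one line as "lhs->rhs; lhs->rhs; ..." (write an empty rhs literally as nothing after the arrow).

  | bbab => ab
  | aaa
  | baab => bb => ε
  | aba

aab->b; bb->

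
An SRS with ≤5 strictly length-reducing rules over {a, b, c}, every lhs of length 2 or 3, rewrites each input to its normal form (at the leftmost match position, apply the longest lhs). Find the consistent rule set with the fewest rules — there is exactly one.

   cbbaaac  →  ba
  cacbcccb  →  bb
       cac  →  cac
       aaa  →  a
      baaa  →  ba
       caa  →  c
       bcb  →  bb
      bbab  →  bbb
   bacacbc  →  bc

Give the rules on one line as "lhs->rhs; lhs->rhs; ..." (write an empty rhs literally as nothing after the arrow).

  | cbbaaac => bbaaac => bbac => ba
  | cacbcccb => cabcccb => cbcccb => bcccb => bccb => bcb => bb
  | cac
  | aaa => a

aa->; ab->b; bac->a; cb->b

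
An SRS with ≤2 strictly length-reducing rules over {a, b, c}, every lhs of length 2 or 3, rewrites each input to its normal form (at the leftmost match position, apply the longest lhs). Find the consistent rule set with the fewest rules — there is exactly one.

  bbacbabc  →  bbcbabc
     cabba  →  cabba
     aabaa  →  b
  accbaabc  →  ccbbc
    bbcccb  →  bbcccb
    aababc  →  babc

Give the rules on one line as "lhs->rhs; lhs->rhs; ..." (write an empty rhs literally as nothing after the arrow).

  | bbacbabc => bbcbabc
  | cabba
  | aabaa => baa => b
  | accbaabc => ccbaabc => ccbbc

aa->; ac->c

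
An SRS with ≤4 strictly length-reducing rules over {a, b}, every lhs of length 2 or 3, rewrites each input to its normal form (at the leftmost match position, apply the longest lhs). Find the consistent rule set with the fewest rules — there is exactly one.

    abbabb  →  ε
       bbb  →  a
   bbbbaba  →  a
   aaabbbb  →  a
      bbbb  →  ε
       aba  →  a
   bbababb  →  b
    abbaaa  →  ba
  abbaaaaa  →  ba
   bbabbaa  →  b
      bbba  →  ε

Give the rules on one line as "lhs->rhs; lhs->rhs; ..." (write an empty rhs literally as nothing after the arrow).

aa->; ab->; bb->; bbb->a

  | abbabb => babb => bb => ε
  | bbb => a
  | bbbbaba => ababa => aba => a
  | aaabbbb => abbbb => bbb => a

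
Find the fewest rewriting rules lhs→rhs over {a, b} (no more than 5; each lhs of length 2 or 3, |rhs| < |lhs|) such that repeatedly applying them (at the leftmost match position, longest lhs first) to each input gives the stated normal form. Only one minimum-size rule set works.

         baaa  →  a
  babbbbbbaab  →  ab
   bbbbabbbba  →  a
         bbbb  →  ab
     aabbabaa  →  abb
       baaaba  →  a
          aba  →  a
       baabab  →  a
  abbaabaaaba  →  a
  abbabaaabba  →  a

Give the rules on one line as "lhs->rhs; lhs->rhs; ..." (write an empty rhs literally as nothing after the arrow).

  | baaa => bba => ba => a
  | babbbbbbaab => abbbbbbaab => ababbbaab => aabbbaab => abbbaab => abaaab => abbab => abab => aab => ab
  | bbbbabbbba => bababbbba => ababbbba => aabbbba => abbbba => ababa => aaba => aba => aa => a
  | bbbb => bab => ab

aa->a; ba->a; baa->bb; bbb->ba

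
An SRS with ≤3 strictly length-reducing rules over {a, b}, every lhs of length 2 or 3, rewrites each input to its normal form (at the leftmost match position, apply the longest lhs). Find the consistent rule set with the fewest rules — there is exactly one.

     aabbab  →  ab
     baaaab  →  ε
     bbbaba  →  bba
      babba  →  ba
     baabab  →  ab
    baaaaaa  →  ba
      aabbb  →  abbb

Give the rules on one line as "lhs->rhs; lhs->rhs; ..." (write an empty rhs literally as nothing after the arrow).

  | aabbab => abbab => ab
  | baaaab => baaab => baab => bab => ε
  | bbbaba => bba
  | babba => ba

aa->a; bab->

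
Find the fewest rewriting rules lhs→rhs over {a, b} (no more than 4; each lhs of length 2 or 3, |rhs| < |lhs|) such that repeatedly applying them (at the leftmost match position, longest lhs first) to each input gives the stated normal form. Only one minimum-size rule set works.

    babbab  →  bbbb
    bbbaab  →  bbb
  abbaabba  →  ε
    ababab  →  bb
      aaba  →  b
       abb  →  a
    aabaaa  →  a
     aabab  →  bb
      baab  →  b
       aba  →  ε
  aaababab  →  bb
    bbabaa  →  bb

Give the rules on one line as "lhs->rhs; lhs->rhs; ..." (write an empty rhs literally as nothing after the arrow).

  | babbab => bbbab => bbbb
  | bbbaab => bbb
  | abbaabba => abaabba => aaabba => abba => aba => aa => ε
  | ababab => aabab => bab => bb

aa->; ab->a; ba->b; baa->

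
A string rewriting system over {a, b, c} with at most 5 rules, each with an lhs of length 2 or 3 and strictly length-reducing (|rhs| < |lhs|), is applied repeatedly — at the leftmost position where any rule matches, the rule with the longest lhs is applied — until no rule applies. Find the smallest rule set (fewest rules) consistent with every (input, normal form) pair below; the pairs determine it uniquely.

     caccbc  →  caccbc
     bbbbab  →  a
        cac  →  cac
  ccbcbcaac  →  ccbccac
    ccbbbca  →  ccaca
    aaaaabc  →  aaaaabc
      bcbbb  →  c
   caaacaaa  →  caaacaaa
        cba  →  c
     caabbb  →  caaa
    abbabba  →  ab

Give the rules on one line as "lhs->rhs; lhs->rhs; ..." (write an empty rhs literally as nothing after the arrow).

  | caccbc
  | bbbbab => abab => a
  | cac
  | ccbcbcaac => ccbccac

ba->; bab->; bbb->a; bca->c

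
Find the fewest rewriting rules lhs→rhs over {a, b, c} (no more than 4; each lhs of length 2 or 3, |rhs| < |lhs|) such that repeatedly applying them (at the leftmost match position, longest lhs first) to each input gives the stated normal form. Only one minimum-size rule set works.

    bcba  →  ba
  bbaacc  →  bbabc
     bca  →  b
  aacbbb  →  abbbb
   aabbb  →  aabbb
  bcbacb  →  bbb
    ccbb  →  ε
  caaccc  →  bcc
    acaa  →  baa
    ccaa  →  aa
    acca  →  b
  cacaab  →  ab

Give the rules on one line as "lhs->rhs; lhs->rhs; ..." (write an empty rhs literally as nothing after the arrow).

ac->b; ca->; cb->; cca->a

  | bcba => ba
  | bbaacc => bbabc
  | bca => b
  | aacbbb => abbbb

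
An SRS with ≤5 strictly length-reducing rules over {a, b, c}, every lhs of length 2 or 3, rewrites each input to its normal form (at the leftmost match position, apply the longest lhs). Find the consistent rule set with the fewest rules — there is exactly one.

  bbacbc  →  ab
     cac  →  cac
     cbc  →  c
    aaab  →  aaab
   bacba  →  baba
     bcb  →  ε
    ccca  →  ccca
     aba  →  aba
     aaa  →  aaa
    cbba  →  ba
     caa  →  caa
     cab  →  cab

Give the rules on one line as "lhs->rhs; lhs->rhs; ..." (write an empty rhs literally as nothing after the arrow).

  | bbacbc => acbc => abc => ab
  | cac
  | cbc => c
  | aaab

acb->ab; bb->; bc->b; cb->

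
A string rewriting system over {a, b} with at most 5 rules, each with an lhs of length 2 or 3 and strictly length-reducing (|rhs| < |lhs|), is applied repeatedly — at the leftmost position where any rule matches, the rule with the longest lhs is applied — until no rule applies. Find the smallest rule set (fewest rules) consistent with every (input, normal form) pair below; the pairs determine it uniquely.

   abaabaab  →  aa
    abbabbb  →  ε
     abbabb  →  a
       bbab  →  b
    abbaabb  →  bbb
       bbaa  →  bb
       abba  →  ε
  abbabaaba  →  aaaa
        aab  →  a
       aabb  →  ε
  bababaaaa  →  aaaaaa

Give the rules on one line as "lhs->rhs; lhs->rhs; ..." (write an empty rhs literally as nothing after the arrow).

ab->; ba->; baa->b; bab->aa

  | abaabaab => aabaab => aaab => aa
  | abbabbb => babbb => aabb => ab => ε
  | abbabb => babb => aab => a
  | bbab => baa => b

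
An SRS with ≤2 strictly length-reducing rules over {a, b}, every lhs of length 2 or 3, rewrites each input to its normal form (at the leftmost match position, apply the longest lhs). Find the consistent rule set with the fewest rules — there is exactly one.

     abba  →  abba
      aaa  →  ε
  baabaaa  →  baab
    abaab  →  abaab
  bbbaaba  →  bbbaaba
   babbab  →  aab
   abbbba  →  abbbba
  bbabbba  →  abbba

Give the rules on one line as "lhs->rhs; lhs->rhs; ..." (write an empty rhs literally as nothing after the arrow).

aaa->; bab->ab

  | abba
  | aaa => ε
  | baabaaa => baab
  | abaab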